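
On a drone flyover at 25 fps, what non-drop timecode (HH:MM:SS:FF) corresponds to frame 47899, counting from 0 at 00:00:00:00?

00:31:55:24

47899 ÷ 25 = 1915 full seconds, remainder 24 frames.
1915 s = 0 h 31 min 55 s.
Timecode: 00:31:55:24.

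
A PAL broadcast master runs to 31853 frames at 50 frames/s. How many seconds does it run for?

Running time = 31853 / (50) = 637.06 s.

637.06 seconds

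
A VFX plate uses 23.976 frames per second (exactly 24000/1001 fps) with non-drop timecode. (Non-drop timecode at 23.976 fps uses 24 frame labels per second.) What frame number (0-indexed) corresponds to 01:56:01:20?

Total seconds to the label: (1 × 3600 + 56 × 60 + 1) = 6961.
Frame index = 6961 × 24 + 20 = 167084.

167084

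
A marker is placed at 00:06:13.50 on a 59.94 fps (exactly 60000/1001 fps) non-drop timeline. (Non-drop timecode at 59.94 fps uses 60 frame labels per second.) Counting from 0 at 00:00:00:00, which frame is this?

Total seconds to the label: (0 × 3600 + 6 × 60 + 13) = 373.
Frame index = 373 × 60 + 50 = 22430.

22430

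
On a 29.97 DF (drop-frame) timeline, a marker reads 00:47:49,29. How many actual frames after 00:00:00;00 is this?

86013

As if non-drop at 30 labels/s: (0 × 3600 + 47 × 60 + 49) × 30 + 29 = 86099.
Minute boundaries passed: 47; those not divisible by 10: 47 − 4 = 43; dropped labels = 2 × 43 = 86.
Actual frame index = 86099 − 86 = 86013.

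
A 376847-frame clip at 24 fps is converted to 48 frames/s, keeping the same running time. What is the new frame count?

Target frames = source frames × (target rate / source rate) = 376847 × (48)/(24) = 376847 × 2 = 753694.

753694 frames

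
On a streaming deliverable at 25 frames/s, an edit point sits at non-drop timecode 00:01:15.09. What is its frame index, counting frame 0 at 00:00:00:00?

frame 1884

Total seconds to the label: (0 × 3600 + 1 × 60 + 15) = 75.
Frame index = 75 × 25 + 9 = 1884.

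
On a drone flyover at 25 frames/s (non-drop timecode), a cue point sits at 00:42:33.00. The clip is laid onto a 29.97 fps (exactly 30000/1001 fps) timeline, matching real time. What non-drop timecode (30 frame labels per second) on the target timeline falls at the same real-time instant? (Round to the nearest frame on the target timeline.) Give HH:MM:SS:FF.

00:42:30:13

Source frame index: (0×3600 + 42×60 + 33) × 25 + 0 = 63825.
Real time: 63825 / (25) = 2553 s.
Target frame: (2553) × (30000/1001) = 76590000/1001 ≈ 76513.487 → 76513.
At 30 labels/s: frame 76513 → 00:42:30:13.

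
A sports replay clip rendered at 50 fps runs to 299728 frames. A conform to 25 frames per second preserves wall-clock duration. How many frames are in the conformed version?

Frames at target rate = 299728 × (25) / (50) = 149864.

149864 frames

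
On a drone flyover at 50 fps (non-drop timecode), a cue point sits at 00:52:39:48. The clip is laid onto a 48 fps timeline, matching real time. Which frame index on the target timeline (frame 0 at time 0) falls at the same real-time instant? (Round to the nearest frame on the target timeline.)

frame 151678

Source frame index: (0×3600 + 52×60 + 39) × 50 + 48 = 157998.
Real time: 157998 / (50) = 78999/25 s.
Target frame: (78999/25) × (48) = 3791952/25 ≈ 151678.080 → 151678.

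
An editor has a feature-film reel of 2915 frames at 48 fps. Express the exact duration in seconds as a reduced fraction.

Running time = 2915 ÷ (48) = 2915 × 1/48 = 2915/48 s.

2915/48 seconds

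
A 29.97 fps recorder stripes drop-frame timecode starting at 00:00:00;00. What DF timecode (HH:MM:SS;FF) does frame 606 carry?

Each 10-minute DF block holds 10 × 60 × 30 − 9 × 2 = 17982 frames. 606 ÷ 17982 → 0 full blocks, remainder 606.
Within the partial block the first minute is 1800 frames and each further minute 1798, so 0 further minute boundaries passed. Total skipped labels = 18 × 0 + 2 × 0 = 0.
Non-drop label index = 606 + 0 = 606; at 30 labels/s that is 00:00:20:06, i.e. DF 00:00:20;06.

00:00:20;06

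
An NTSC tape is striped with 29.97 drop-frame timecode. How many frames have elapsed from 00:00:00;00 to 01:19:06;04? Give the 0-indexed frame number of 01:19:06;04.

Complete 10-minute blocks: 7, each 17982 frames → 125874.
Remaining 9 whole minutes in the current block: 1800 + 8 × 1798 = 16184 frames.
Within the current minute: 6 × 30 + 4 − 2 = 182 (labels ;00/;01 skipped at this minute). Total = 125874 + 16184 + 182 = 142240.

142240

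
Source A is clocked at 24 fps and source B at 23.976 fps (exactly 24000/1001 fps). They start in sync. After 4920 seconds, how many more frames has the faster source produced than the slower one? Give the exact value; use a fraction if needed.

A emits 24 × 4920 = 118080 frames; B emits 24000/1001 × 4920 = 118080000/1001.
Difference = 118080/1001 frames (≈ 117.9620); B is behind A.

118080/1001 frames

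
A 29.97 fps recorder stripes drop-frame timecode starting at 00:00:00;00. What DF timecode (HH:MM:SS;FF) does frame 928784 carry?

Each 10-minute DF block holds 10 × 60 × 30 − 9 × 2 = 17982 frames. 928784 ÷ 17982 → 51 full blocks, remainder 11702.
Within the partial block the first minute is 1800 frames and each further minute 1798, so 6 further minute boundaries passed. Total skipped labels = 18 × 51 + 2 × 6 = 930.
Non-drop label index = 928784 + 930 = 929714; at 30 labels/s that is 08:36:30:14, i.e. DF 08:36:30;14.

08:36:30;14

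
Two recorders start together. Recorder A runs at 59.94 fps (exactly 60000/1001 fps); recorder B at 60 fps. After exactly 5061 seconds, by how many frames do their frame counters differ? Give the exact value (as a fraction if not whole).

43380/143 frames

A emits 60000/1001 × 5061 = 43380000/143 frames; B emits 60 × 5061 = 303660.
Difference = 43380/143 frames (≈ 303.3566); B is ahead of A.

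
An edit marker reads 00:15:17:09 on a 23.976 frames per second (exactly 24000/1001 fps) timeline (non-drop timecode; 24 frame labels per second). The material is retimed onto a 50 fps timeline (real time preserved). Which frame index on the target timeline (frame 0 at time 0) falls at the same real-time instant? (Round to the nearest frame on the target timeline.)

frame 45915

Source frame index: (0×3600 + 15×60 + 17) × 24 + 9 = 22017.
Real time: 22017 / (24000/1001) = 7346339/8000 s.
Target frame: (7346339/8000) × (50) = 7346339/160 ≈ 45914.619 → 45915.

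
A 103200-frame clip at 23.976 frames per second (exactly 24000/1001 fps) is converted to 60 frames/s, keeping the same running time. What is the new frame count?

258258 frames

Target frames = source frames × (target rate / source rate) = 103200 × (60)/(24000/1001) = 103200 × 1001/400 = 258258.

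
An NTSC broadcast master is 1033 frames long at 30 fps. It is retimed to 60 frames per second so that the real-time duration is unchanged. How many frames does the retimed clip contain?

2066 frames

Frames at target rate = 1033 × (60) / (30) = 2066.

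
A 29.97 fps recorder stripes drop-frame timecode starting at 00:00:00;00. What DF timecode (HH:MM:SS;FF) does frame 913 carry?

Each 10-minute DF block holds 10 × 60 × 30 − 9 × 2 = 17982 frames. 913 ÷ 17982 → 0 full blocks, remainder 913.
Within the partial block the first minute is 1800 frames and each further minute 1798, so 0 further minute boundaries passed. Total skipped labels = 18 × 0 + 2 × 0 = 0.
Non-drop label index = 913 + 0 = 913; at 30 labels/s that is 00:00:30:13, i.e. DF 00:00:30;13.

00:00:30;13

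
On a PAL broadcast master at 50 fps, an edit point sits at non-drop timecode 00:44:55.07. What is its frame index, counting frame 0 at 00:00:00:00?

frame 134757

Total seconds to the label: (0 × 3600 + 44 × 60 + 55) = 2695.
Frame index = 2695 × 50 + 7 = 134757.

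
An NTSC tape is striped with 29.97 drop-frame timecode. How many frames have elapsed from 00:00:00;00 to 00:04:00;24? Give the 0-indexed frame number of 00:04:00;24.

7216

Complete 10-minute blocks: 0, each 17982 frames → 0.
Remaining 4 whole minutes in the current block: 1800 + 3 × 1798 = 7194 frames.
Within the current minute: 0 × 30 + 24 − 2 = 22 (labels ;00/;01 skipped at this minute). Total = 0 + 7194 + 22 = 7216.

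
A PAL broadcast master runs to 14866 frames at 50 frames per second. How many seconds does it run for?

Running time = 14866 / (50) = 297.32 s.

297.32 seconds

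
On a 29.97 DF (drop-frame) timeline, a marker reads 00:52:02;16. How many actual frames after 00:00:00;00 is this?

93582

As if non-drop at 30 labels/s: (0 × 3600 + 52 × 60 + 2) × 30 + 16 = 93676.
Minute boundaries passed: 52; those not divisible by 10: 52 − 5 = 47; dropped labels = 2 × 47 = 94.
Actual frame index = 93676 − 94 = 93582.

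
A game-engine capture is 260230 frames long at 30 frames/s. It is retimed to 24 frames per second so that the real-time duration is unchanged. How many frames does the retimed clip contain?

Target frames = source frames × (target rate / source rate) = 260230 × (24)/(30) = 260230 × 4/5 = 208184.

208184 frames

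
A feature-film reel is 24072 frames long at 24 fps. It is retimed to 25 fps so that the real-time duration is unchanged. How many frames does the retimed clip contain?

25075 frames

Target frames = source frames × (target rate / source rate) = 24072 × (25)/(24) = 24072 × 25/24 = 25075.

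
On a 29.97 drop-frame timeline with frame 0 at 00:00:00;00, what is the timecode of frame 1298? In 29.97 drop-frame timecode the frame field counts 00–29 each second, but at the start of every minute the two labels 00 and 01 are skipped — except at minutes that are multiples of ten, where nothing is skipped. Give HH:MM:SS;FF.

Each 10-minute DF block holds 10 × 60 × 30 − 9 × 2 = 17982 frames. 1298 ÷ 17982 → 0 full blocks, remainder 1298.
Within the partial block the first minute is 1800 frames and each further minute 1798, so 0 further minute boundaries passed. Total skipped labels = 18 × 0 + 2 × 0 = 0.
Non-drop label index = 1298 + 0 = 1298; at 30 labels/s that is 00:00:43:08, i.e. DF 00:00:43;08.

00:00:43;08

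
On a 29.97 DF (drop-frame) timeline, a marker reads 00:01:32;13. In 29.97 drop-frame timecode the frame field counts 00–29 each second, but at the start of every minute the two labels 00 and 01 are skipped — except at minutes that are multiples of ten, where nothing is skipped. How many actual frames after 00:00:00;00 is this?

Complete 10-minute blocks: 0, each 17982 frames → 0.
Remaining 1 whole minute in the current block: 1800 + 0 × 1798 = 1800 frames.
Within the current minute: 32 × 30 + 13 − 2 = 971 (labels ;00/;01 skipped at this minute). Total = 0 + 1800 + 971 = 2771.

2771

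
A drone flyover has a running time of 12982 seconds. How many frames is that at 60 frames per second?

Frames = 12982 × 60 = 778920.

778920 frames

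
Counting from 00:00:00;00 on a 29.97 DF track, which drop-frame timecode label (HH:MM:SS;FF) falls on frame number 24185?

00:13:26;29

Ten DF minutes hold 17982 frames, so frame 24185 lies in block 1 (frames 17982–35963) with 6203 frames into that block.
The block's first minute is 1800 frames and the rest 1798 each; 6203 frames reaches minute 3, so 1 × 18 + 3 × 2 = 24 labels have been skipped so far.
Adding those back, label number 24185 + 24 = 24209 at 30 labels/s is 806 s + 29 f = 0 h 13 min 26 s frame 29, i.e. 00:13:26;29.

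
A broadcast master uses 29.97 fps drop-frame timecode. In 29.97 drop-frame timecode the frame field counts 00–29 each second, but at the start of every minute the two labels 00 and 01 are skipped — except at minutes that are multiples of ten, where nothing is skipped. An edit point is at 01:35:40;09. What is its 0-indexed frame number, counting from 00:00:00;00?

172037

As if non-drop at 30 labels/s: (1 × 3600 + 35 × 60 + 40) × 30 + 9 = 172209.
Minute boundaries passed: 95; those not divisible by 10: 95 − 9 = 86; dropped labels = 2 × 86 = 172.
Actual frame index = 172209 − 172 = 172037.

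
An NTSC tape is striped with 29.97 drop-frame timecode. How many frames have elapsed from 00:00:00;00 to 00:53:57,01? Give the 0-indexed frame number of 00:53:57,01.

Complete 10-minute blocks: 5, each 17982 frames → 89910.
Remaining 3 whole minutes in the current block: 1800 + 2 × 1798 = 5396 frames.
Within the current minute: 57 × 30 + 1 − 2 = 1709 (labels ;00/;01 skipped at this minute). Total = 89910 + 5396 + 1709 = 97015.

97015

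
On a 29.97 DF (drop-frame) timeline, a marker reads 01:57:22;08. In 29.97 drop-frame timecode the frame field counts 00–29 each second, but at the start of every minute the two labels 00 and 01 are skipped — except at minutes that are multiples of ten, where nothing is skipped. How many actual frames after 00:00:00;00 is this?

Complete 10-minute blocks: 11, each 17982 frames → 197802.
Remaining 7 whole minutes in the current block: 1800 + 6 × 1798 = 12588 frames.
Within the current minute: 22 × 30 + 8 − 2 = 666 (labels ;00/;01 skipped at this minute). Total = 197802 + 12588 + 666 = 211056.

211056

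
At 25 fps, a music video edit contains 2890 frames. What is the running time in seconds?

115.6 seconds

Running time = 2890 / (25) = 115.6 s.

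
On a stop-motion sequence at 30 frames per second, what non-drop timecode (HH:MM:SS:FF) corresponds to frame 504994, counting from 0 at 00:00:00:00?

04:40:33:04

504994 ÷ 30 = 16833 full seconds, remainder 4 frames.
16833 s = 4 h 40 min 33 s.
Timecode: 04:40:33:04.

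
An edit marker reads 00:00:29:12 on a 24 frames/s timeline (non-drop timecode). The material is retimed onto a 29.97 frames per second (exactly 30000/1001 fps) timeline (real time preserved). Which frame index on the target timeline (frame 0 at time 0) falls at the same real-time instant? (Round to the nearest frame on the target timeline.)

frame 884

Source frame index: (0×3600 + 0×60 + 29) × 24 + 12 = 708.
Real time: 708 / (24) = 59/2 s.
Target frame: (59/2) × (30000/1001) = 885000/1001 ≈ 884.116 → 884.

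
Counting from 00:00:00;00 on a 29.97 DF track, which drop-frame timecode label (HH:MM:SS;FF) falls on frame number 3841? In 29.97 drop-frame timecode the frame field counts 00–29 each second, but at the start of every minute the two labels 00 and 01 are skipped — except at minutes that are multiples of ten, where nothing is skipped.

Each 10-minute DF block holds 10 × 60 × 30 − 9 × 2 = 17982 frames. 3841 ÷ 17982 → 0 full blocks, remainder 3841.
Within the partial block the first minute is 1800 frames and each further minute 1798, so 2 further minute boundaries passed. Total skipped labels = 18 × 0 + 2 × 2 = 4.
Non-drop label index = 3841 + 4 = 3845; at 30 labels/s that is 00:02:08:05, i.e. DF 00:02:08;05.

00:02:08;05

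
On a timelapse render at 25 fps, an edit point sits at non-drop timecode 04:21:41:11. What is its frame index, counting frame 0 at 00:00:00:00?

Total seconds to the label: (4 × 3600 + 21 × 60 + 41) = 15701.
Frame index = 15701 × 25 + 11 = 392536.

392536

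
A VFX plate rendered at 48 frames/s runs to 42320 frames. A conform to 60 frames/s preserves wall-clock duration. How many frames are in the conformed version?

52900 frames

Target frames = source frames × (target rate / source rate) = 42320 × (60)/(48) = 42320 × 5/4 = 52900.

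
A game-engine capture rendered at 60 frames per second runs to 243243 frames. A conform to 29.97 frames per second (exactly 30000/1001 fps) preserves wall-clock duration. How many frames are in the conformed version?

121500 frames

Target frames = source frames × (target rate / source rate) = 243243 × (30000/1001)/(60) = 243243 × 500/1001 = 121500.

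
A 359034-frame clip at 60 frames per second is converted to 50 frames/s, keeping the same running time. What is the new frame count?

Target frames = source frames × (target rate / source rate) = 359034 × (50)/(60) = 359034 × 5/6 = 299195.

299195 frames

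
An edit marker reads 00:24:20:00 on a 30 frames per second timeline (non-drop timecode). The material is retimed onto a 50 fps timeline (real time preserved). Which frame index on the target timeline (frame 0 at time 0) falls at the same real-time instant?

Source frame index: (0×3600 + 24×60 + 20) × 30 + 0 = 43800.
Real time: 43800 / (30) = 1460 s.
Target frame: (1460) × (50) = 73000.

frame 73000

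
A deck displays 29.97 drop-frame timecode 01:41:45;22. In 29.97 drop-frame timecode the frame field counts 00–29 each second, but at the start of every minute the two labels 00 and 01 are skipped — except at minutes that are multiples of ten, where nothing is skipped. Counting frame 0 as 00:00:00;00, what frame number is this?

182990

Complete 10-minute blocks: 10, each 17982 frames → 179820.
Remaining 1 whole minute in the current block: 1800 + 0 × 1798 = 1800 frames.
Within the current minute: 45 × 30 + 22 − 2 = 1370 (labels ;00/;01 skipped at this minute). Total = 179820 + 1800 + 1370 = 182990.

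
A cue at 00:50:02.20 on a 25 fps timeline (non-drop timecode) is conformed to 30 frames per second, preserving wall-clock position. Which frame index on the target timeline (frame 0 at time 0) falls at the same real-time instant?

frame 90084

Source frame index: (0×3600 + 50×60 + 2) × 25 + 20 = 75070.
Real time: 75070 / (25) = 15014/5 s.
Target frame: (15014/5) × (30) = 90084.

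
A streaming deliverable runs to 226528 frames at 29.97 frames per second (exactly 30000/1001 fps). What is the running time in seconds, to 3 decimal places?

Running time = 226528 × 1001/30000 = 14172158/1875 s ≈ 7558.484 s.

7558.484 seconds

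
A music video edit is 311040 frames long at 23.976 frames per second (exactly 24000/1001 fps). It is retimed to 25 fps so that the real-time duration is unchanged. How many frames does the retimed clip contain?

324324 frames

Target frames = source frames × (target rate / source rate) = 311040 × (25)/(24000/1001) = 311040 × 1001/960 = 324324.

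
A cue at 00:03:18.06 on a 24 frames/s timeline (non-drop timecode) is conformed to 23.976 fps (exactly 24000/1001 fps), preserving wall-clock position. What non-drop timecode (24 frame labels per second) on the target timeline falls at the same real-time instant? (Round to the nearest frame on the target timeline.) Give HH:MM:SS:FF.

Source frame index: (0×3600 + 3×60 + 18) × 24 + 6 = 4758.
Real time: 4758 / (24) = 793/4 s.
Target frame: (793/4) × (24000/1001) = 366000/77 ≈ 4753.247 → 4753.
At 24 labels/s: frame 4753 → 00:03:18:01.

00:03:18:01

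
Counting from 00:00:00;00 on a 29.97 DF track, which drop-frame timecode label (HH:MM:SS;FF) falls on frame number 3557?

00:01:58;19

Ten DF minutes hold 17982 frames, so frame 3557 lies in block 0 (frames 0–17981) with 3557 frames into that block.
The block's first minute is 1800 frames and the rest 1798 each; 3557 frames reaches minute 1, so 0 × 18 + 1 × 2 = 2 labels have been skipped so far.
Adding those back, label number 3557 + 2 = 3559 at 30 labels/s is 118 s + 19 f = 0 h 1 min 58 s frame 19, i.e. 00:01:58;19.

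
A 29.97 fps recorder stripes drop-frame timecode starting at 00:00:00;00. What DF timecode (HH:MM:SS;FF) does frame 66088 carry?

Each 10-minute DF block holds 10 × 60 × 30 − 9 × 2 = 17982 frames. 66088 ÷ 17982 → 3 full blocks, remainder 12142.
Within the partial block the first minute is 1800 frames and each further minute 1798, so 6 further minute boundaries passed. Total skipped labels = 18 × 3 + 2 × 6 = 66.
Non-drop label index = 66088 + 66 = 66154; at 30 labels/s that is 00:36:45:04, i.e. DF 00:36:45;04.

00:36:45;04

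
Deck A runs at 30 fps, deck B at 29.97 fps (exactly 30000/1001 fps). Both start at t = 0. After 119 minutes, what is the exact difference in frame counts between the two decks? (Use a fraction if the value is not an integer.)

30600/143 frames

119 min = 7140 s.
A emits 30 × 7140 = 214200 frames; B emits 30000/1001 × 7140 = 30600000/143.
Difference = 30600/143 frames (≈ 213.9860); B is behind A.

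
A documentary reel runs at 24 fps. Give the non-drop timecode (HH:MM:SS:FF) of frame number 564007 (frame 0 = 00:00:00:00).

06:31:40:07

564007 ÷ 24 = 23500 full seconds, remainder 7 frames.
23500 s = 6 h 31 min 40 s.
Timecode: 06:31:40:07.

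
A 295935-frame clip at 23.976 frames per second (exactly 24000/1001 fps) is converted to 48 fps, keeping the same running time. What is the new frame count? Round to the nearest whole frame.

592462 frames

Frames at target rate = 295935 × (48) / (24000/1001) = 59246187/100 ≈ 592461.870.
Nearest whole frame: 592462.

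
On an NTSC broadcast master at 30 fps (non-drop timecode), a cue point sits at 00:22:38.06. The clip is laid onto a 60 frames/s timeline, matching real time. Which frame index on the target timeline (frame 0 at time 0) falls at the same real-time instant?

frame 81492

Source frame index: (0×3600 + 22×60 + 38) × 30 + 6 = 40746.
Real time: 40746 / (30) = 6791/5 s.
Target frame: (6791/5) × (60) = 81492.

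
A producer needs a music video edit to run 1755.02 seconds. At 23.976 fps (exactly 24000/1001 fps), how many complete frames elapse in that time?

42078 frames

Frames = 1755.02 × 24000/1001 = 42120480/1001 ≈ 42078.4016.
Complete frames: 42078.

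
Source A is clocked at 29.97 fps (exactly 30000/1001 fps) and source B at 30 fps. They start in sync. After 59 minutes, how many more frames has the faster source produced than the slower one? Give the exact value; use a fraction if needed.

59 min = 3540 s.
A emits 30000/1001 × 3540 = 106200000/1001 frames; B emits 30 × 3540 = 106200.
Difference = 106200/1001 frames (≈ 106.0939); B is ahead of A.

106200/1001 frames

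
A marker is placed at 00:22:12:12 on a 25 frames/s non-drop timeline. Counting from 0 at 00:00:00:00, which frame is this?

33312

Total seconds to the label: (0 × 3600 + 22 × 60 + 12) = 1332.
Frame index = 1332 × 25 + 12 = 33312.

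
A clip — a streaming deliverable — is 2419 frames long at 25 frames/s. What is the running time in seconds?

Running time = 2419 / (25) = 96.76 s.

96.76 seconds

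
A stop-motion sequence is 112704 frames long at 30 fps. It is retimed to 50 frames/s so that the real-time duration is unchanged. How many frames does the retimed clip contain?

187840 frames

Target frames = source frames × (target rate / source rate) = 112704 × (50)/(30) = 112704 × 5/3 = 187840.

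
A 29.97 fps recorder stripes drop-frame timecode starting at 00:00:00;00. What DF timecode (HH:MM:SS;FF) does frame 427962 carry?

Each 10-minute DF block holds 10 × 60 × 30 − 9 × 2 = 17982 frames. 427962 ÷ 17982 → 23 full blocks, remainder 14376.
Within the partial block the first minute is 1800 frames and each further minute 1798, so 7 further minute boundaries passed. Total skipped labels = 18 × 23 + 2 × 7 = 428.
Non-drop label index = 427962 + 428 = 428390; at 30 labels/s that is 03:57:59:20, i.e. DF 03:57:59;20.

03:57:59;20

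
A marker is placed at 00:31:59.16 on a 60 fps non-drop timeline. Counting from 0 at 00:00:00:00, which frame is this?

frame 115156

Total seconds to the label: (0 × 3600 + 31 × 60 + 59) = 1919.
Frame index = 1919 × 60 + 16 = 115156.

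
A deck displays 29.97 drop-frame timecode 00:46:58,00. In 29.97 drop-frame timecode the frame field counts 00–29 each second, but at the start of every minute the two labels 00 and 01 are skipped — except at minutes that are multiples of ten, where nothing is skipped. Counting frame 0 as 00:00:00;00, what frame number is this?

84456

As if non-drop at 30 labels/s: (0 × 3600 + 46 × 60 + 58) × 30 + 0 = 84540.
Minute boundaries passed: 46; those not divisible by 10: 46 − 4 = 42; dropped labels = 2 × 42 = 84.
Actual frame index = 84540 − 84 = 84456.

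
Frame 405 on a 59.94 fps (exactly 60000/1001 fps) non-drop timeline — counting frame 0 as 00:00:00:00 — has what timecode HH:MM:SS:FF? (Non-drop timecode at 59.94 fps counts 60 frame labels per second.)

00:00:06:45

405 ÷ 60 = 6 full seconds, remainder 45 frames.
6 s = 0 h 0 min 6 s.
Timecode: 00:00:06:45.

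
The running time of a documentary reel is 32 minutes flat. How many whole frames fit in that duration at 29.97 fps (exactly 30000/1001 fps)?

32 min = 1920 s.
Frames = 1920 × 30000/1001 = 57600000/1001 ≈ 57542.4575.
Complete frames: 57542.

57542 frames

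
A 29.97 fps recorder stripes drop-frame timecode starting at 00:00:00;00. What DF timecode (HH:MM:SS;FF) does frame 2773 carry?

00:01:32;15

Ten DF minutes hold 17982 frames, so frame 2773 lies in block 0 (frames 0–17981) with 2773 frames into that block.
The block's first minute is 1800 frames and the rest 1798 each; 2773 frames reaches minute 1, so 0 × 18 + 1 × 2 = 2 labels have been skipped so far.
Adding those back, label number 2773 + 2 = 2775 at 30 labels/s is 92 s + 15 f = 0 h 1 min 32 s frame 15, i.e. 00:01:32;15.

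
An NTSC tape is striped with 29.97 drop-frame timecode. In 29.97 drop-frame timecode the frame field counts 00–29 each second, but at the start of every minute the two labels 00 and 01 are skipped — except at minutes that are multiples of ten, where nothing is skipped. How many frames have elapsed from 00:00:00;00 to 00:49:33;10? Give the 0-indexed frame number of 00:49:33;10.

Complete 10-minute blocks: 4, each 17982 frames → 71928.
Remaining 9 whole minutes in the current block: 1800 + 8 × 1798 = 16184 frames.
Within the current minute: 33 × 30 + 10 − 2 = 998 (labels ;00/;01 skipped at this minute). Total = 71928 + 16184 + 998 = 89110.

89110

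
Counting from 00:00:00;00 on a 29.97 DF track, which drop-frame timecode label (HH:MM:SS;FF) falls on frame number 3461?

Ten DF minutes hold 17982 frames, so frame 3461 lies in block 0 (frames 0–17981) with 3461 frames into that block.
The block's first minute is 1800 frames and the rest 1798 each; 3461 frames reaches minute 1, so 0 × 18 + 1 × 2 = 2 labels have been skipped so far.
Adding those back, label number 3461 + 2 = 3463 at 30 labels/s is 115 s + 13 f = 0 h 1 min 55 s frame 13, i.e. 00:01:55;13.

00:01:55;13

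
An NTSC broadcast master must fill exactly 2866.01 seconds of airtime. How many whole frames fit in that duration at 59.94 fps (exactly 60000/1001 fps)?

171788 frames

Frames = 2866.01 × 60000/1001 = 24565800/143 ≈ 171788.8112.
Complete frames: 171788.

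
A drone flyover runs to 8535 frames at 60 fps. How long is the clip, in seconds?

Running time = 8535 / (60) = 142.25 s.

142.25 seconds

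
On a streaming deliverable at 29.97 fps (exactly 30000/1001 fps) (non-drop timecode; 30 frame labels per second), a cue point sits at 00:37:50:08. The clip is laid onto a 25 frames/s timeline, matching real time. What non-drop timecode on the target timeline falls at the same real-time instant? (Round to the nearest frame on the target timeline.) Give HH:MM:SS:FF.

Source frame index: (0×3600 + 37×60 + 50) × 30 + 8 = 68108.
Real time: 68108 / (30000/1001) = 17044027/7500 s.
Target frame: (17044027/7500) × (25) = 17044027/300 ≈ 56813.423 → 56813.
At 25 labels/s: frame 56813 → 00:37:52:13.

00:37:52:13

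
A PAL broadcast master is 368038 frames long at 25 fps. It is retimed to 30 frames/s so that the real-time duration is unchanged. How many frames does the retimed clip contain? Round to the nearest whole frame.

Frames at target rate = 368038 × (30) / (25) = 2208228/5 ≈ 441645.600.
Nearest whole frame: 441646.

441646 frames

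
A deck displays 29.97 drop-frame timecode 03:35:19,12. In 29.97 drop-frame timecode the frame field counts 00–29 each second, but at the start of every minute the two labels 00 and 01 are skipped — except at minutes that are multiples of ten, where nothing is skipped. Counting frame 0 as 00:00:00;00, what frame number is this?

As if non-drop at 30 labels/s: (3 × 3600 + 35 × 60 + 19) × 30 + 12 = 387582.
Minute boundaries passed: 215; those not divisible by 10: 215 − 21 = 194; dropped labels = 2 × 194 = 388.
Actual frame index = 387582 − 388 = 387194.

387194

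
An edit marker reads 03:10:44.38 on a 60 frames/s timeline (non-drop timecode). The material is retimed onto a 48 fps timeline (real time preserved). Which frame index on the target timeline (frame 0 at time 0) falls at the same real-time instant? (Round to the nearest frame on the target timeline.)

frame 549342

Source frame index: (3×3600 + 10×60 + 44) × 60 + 38 = 686678.
Real time: 686678 / (60) = 343339/30 s.
Target frame: (343339/30) × (48) = 2746712/5 ≈ 549342.400 → 549342.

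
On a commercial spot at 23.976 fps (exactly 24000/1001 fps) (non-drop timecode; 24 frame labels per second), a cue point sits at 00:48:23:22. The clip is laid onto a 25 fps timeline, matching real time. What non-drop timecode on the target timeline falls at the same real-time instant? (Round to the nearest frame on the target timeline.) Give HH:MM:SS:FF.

00:48:26:21

Source frame index: (0×3600 + 48×60 + 23) × 24 + 22 = 69694.
Real time: 69694 / (24000/1001) = 34881847/12000 s.
Target frame: (34881847/12000) × (25) = 34881847/480 ≈ 72670.515 → 72671.
At 25 labels/s: frame 72671 → 00:48:26:21.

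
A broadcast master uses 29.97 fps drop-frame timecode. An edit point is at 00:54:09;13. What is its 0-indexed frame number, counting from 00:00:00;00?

97385

Complete 10-minute blocks: 5, each 17982 frames → 89910.
Remaining 4 whole minutes in the current block: 1800 + 3 × 1798 = 7194 frames.
Within the current minute: 9 × 30 + 13 − 2 = 281 (labels ;00/;01 skipped at this minute). Total = 89910 + 7194 + 281 = 97385.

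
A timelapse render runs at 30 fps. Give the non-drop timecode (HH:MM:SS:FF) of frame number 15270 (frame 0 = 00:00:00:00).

15270 ÷ 30 = 509 full seconds, remainder 0 frames.
509 s = 0 h 8 min 29 s.
Timecode: 00:08:29:00.

00:08:29:00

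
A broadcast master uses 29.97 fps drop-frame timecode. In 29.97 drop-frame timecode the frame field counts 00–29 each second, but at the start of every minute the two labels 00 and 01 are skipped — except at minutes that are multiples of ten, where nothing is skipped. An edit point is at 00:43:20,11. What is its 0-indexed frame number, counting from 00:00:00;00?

As if non-drop at 30 labels/s: (0 × 3600 + 43 × 60 + 20) × 30 + 11 = 78011.
Minute boundaries passed: 43; those not divisible by 10: 43 − 4 = 39; dropped labels = 2 × 39 = 78.
Actual frame index = 78011 − 78 = 77933.

77933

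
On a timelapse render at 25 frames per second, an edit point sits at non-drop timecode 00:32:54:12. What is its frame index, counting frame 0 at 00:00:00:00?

Total seconds to the label: (0 × 3600 + 32 × 60 + 54) = 1974.
Frame index = 1974 × 25 + 12 = 49362.

frame 49362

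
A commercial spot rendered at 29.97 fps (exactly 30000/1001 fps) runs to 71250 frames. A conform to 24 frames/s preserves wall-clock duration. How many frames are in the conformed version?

57057 frames

Target frames = source frames × (target rate / source rate) = 71250 × (24)/(30000/1001) = 71250 × 1001/1250 = 57057.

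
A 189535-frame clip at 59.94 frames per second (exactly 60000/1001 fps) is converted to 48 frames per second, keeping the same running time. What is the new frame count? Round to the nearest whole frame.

151780 frames

Frames at target rate = 189535 × (48) / (60000/1001) = 37944907/250 ≈ 151779.628.
Nearest whole frame: 151780.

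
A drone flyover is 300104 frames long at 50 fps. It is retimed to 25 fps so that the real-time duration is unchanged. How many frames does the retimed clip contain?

Target frames = source frames × (target rate / source rate) = 300104 × (25)/(50) = 300104 × 1/2 = 150052.

150052 frames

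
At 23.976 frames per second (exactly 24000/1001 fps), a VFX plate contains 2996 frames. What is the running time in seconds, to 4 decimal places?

124.9582 seconds

Running time = 2996 × 1001/24000 = 749749/6000 s ≈ 124.9582 s.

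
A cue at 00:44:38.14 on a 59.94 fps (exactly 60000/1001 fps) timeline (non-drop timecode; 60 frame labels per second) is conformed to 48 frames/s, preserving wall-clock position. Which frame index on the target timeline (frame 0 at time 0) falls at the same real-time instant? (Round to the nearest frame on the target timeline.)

frame 128684

Source frame index: (0×3600 + 44×60 + 38) × 60 + 14 = 160694.
Real time: 160694 / (60000/1001) = 80427347/30000 s.
Target frame: (80427347/30000) × (48) = 80427347/625 ≈ 128683.755 → 128684.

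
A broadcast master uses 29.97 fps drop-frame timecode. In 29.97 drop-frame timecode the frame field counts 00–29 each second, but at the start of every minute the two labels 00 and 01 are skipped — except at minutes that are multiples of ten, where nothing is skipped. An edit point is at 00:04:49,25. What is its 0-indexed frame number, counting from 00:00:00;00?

As if non-drop at 30 labels/s: (0 × 3600 + 4 × 60 + 49) × 30 + 25 = 8695.
Minute boundaries passed: 4; those not divisible by 10: 4 − 0 = 4; dropped labels = 2 × 4 = 8.
Actual frame index = 8695 − 8 = 8687.

8687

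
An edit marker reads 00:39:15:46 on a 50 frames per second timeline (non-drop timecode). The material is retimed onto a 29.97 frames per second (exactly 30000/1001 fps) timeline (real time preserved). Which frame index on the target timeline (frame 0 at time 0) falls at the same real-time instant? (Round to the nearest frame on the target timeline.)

Source frame index: (0×3600 + 39×60 + 15) × 50 + 46 = 117796.
Real time: 117796 / (50) = 58898/25 s.
Target frame: (58898/25) × (30000/1001) = 10096800/143 ≈ 70606.993 → 70607.

frame 70607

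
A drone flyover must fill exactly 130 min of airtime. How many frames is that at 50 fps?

390000 frames

130 min = 7800 s.
Frames = 7800 × 50 = 390000.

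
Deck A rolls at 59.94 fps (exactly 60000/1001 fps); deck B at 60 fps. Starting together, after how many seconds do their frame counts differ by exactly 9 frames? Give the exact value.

The gap grows by |60 − 60000/1001| = 60/1001 frames per second.
Time for a 9-frame gap: 9 ÷ (60/1001) = 150.15 s.

150.15 seconds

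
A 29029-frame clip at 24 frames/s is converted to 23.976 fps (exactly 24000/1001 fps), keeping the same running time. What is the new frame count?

Target frames = source frames × (target rate / source rate) = 29029 × (24000/1001)/(24) = 29029 × 1000/1001 = 29000.

29000 frames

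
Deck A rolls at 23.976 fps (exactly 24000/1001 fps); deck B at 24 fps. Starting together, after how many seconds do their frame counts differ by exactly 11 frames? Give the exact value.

The gap grows by |24 − 24000/1001| = 24/1001 frames per second.
Time for a 11-frame gap: 11 ÷ (24/1001) = 11011/24 s.

11011/24 seconds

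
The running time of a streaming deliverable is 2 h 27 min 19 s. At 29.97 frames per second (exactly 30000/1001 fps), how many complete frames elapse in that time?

264905 frames

2 h 27 min 19 s = 8839 s.
Frames = 8839 × 30000/1001 = 265170000/1001 ≈ 264905.0949.
Complete frames: 264905.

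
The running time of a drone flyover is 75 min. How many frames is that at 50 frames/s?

225000 frames

75 min = 4500 s.
Frames = 4500 × 50 = 225000.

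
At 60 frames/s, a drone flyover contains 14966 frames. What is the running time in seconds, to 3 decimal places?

249.433 seconds

Running time = 14966 × 1/60 = 7483/30 s ≈ 249.433 s.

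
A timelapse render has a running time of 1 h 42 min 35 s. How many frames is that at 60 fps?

1 h 42 min 35 s = 6155 s.
Frames = 6155 × 60 = 369300.

369300 frames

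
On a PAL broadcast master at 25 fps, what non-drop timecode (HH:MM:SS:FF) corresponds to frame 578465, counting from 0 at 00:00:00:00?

578465 ÷ 25 = 23138 full seconds, remainder 15 frames.
23138 s = 6 h 25 min 38 s.
Timecode: 06:25:38:15.

06:25:38:15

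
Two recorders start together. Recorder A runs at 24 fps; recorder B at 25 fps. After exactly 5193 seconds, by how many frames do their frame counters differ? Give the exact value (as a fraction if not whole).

5193 frames

A emits 24 × 5193 = 124632 frames; B emits 25 × 5193 = 129825.
Difference = 5193 frames; B is ahead of A.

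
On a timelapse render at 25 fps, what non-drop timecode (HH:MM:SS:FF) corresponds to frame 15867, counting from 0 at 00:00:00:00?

15867 ÷ 25 = 634 full seconds, remainder 17 frames.
634 s = 0 h 10 min 34 s.
Timecode: 00:10:34:17.

00:10:34:17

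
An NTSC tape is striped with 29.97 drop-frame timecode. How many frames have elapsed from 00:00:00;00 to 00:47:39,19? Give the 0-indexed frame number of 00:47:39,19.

Complete 10-minute blocks: 4, each 17982 frames → 71928.
Remaining 7 whole minutes in the current block: 1800 + 6 × 1798 = 12588 frames.
Within the current minute: 39 × 30 + 19 − 2 = 1187 (labels ;00/;01 skipped at this minute). Total = 71928 + 12588 + 1187 = 85703.

85703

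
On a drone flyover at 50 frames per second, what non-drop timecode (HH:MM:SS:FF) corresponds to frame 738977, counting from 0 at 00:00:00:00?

738977 ÷ 50 = 14779 full seconds, remainder 27 frames.
14779 s = 4 h 6 min 19 s.
Timecode: 04:06:19:27.

04:06:19:27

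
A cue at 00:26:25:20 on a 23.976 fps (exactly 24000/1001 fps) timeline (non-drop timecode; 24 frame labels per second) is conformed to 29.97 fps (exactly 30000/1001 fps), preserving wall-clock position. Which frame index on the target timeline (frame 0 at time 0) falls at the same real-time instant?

Source frame index: (0×3600 + 26×60 + 25) × 24 + 20 = 38060.
Real time: 38060 / (24000/1001) = 1904903/1200 s.
Target frame: (1904903/1200) × (30000/1001) = 47575.

frame 47575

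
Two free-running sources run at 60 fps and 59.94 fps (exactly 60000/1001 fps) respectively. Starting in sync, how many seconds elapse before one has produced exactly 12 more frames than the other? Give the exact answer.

200.2 seconds

The gap grows by |60000/1001 − 60| = 60/1001 frames per second.
Time for a 12-frame gap: 12 ÷ (60/1001) = 200.2 s.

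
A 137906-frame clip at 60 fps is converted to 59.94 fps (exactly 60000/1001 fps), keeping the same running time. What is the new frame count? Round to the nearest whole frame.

137768 frames

Frames at target rate = 137906 × (60000/1001) / (60) = 137906000/1001 ≈ 137768.232.
Nearest whole frame: 137768.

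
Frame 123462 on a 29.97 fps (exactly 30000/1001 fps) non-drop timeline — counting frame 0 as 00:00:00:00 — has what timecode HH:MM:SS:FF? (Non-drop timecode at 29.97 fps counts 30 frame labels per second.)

01:08:35:12

123462 ÷ 30 = 4115 full seconds, remainder 12 frames.
4115 s = 1 h 8 min 35 s.
Timecode: 01:08:35:12.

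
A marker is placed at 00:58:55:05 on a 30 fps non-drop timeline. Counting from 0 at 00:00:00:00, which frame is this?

frame 106055

Total seconds to the label: (0 × 3600 + 58 × 60 + 55) = 3535.
Frame index = 3535 × 30 + 5 = 106055.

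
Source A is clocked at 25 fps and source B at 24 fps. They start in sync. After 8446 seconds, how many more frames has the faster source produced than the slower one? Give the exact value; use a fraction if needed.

A emits 25 × 8446 = 211150 frames; B emits 24 × 8446 = 202704.
Difference = 8446 frames; B is behind A.

8446 frames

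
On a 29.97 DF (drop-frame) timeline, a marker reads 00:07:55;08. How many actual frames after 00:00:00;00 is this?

14244

Complete 10-minute blocks: 0, each 17982 frames → 0.
Remaining 7 whole minutes in the current block: 1800 + 6 × 1798 = 12588 frames.
Within the current minute: 55 × 30 + 8 − 2 = 1656 (labels ;00/;01 skipped at this minute). Total = 0 + 12588 + 1656 = 14244.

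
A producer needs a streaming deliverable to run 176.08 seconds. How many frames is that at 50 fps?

8804 frames

Frames = 176.08 × 50 = 8804.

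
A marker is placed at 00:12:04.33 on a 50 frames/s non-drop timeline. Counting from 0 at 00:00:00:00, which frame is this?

36233

Total seconds to the label: (0 × 3600 + 12 × 60 + 4) = 724.
Frame index = 724 × 50 + 33 = 36233.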